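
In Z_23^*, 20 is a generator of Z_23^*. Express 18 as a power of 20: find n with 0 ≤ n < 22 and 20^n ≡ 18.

Successive powers of 20 modulo 23:
  20^0=1  20^1=20  20^2=9  20^3=19  20^4=12  20^5=10
  20^6=16  20^7=21  20^8=6  20^9=5  20^10=8  20^11=22
  20^12=3  20^13=14  20^14=4  20^15=11  20^16=13  20^17=7
  20^18=2  20^19=17  20^20=18
So 20^20 ≡ 18 (mod 23), giving n = 20.

20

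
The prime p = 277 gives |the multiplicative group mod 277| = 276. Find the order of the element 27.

23

The order of 27 must divide p − 1 = 276 = 2^2 · 3 · 23.
Divisors: 1, 2, 3, 4, 6, 12, 23, 46, 69, 92, 138, 276.
Check each in increasing order: 27^1 ≡ 27;  27^2 ≡ 175;  27^3 ≡ 16;  27^4 ≡ 155;  27^6 ≡ 256;  27^12 ≡ 164;  27^23 ≡ 1.
Smallest exponent giving 1 is 23.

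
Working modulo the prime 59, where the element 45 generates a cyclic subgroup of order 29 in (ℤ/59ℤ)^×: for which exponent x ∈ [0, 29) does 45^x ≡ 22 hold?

9

Successive powers of 45 modulo 59:
  45^0=1  45^1=45  45^2=19  45^3=29  45^4=7  45^5=20
  45^6=15  45^7=26  45^8=49  45^9=22
So 45^9 ≡ 22 (mod 59), giving x = 9.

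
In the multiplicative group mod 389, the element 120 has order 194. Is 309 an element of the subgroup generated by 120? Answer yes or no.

yes

309 ∈ ⟨120⟩ iff 309^194 ≡ 1 (mod 389), since |⟨120⟩| = 194.
309^194 mod 389 = 1.
Since 1 = 1, 309 lies in the subgroup.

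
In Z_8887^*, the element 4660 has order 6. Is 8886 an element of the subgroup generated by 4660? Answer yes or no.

⟨4660⟩ has order 6; its elements mod 8887 are {1, 4227, 4228, 4659, 4660, 8886}.
8886 is in this set.

yes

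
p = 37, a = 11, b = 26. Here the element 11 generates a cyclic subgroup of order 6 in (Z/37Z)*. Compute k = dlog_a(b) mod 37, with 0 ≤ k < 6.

4

Successive powers of 11 modulo 37:
  11^0=1  11^1=11  11^2=10  11^3=36  11^4=26
So 11^4 ≡ 26 (mod 37), giving k = 4.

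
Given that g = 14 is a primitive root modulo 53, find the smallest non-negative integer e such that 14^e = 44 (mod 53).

4

Successive powers of 14 modulo 53:
  14^0=1  14^1=14  14^2=37  14^3=41  14^4=44
So 14^4 ≡ 44 (mod 53), giving e = 4.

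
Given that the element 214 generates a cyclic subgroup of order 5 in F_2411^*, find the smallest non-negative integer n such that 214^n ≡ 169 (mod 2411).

4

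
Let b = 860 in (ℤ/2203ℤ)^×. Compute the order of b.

The order of 860 must divide p − 1 = 2202 = 2 · 3 · 367.
Divisors: 1, 2, 3, 6, 367, 734, 1101, 2202.
Check each in increasing order: 860^1 ≡ 860;  860^2 ≡ 1595;  860^3 ≡ 1434;  860^6 ≡ 957;  860^367 ≡ 285;  860^734 ≡ 1917;  860^1101 ≡ 1.
Smallest exponent giving 1 is 1101.

1101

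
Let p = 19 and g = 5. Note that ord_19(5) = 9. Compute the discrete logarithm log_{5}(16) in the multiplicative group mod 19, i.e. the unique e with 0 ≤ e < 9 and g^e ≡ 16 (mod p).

7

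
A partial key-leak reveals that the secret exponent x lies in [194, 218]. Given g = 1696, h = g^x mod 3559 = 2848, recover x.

212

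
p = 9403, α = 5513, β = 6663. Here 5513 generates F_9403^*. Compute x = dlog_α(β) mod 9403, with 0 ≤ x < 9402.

Baby-step giant-step with m = ceil(sqrt(9402)) = 97.
Baby table (5513^j mod 9403 for j=0..96):
  0:1  1:5513  2:2673  3:1748  4:8052  5:8516  6:8932  7:8008
  8:1019  9:4156  10:6320  11:4045  12:5572  13:8238  14:9007  15:7751
  16:4031  17:3614  18:8428  19:3341  20:7859  21:7046  22:805  23:9152
  24:7881  25:6093  26:3193  27:593  28:6368  29:5385  30:2234  31:7515
  32:577  33:2787  34:229  35:2475  36:922  37:5366  38:920  39:3743
  40:4977  41:247  42:7679  43:2021  44:8621  45:4811  46:6583  47:5902
  48:3346  49:7215  50:1605  51:142  52:2397  53:3446  54:3738  55:5621
  56:5688  57:8342  58:8776  59:3653  60:7166  61:4155  62:807  63:1372
  64:3824  65:186  66:491  67:8222  68:5426  69:2595  70:4272  71:6424
  72:3814  73:1474  74:1970  75:145  76:130  77:2062  78:8982  79:1568
  80:3027  81:6929  82:4591  83:6710  84:828  85:4309  86:3539  87:8685
  88:329  89:8401  90:4938  91:1509  92:6865  93:9073  94:4892  95:1792
  96:6146
Giant step factor: 5513^(-97) ≡ 2222 (mod 9403).
Scan 6663·2222^i mod 9403 for i = 0, 1, …:
  i=0: 6663   i=1: 4864   i=2: 3761   i=3: 7078
  i=4: 5500   i=5: 6503   i=6: 6658   i=7: 3157
  i=8: 216   i=9: 399     …   i=38: 1773
  i=39: 9152
Match at i=39, j=23: x = 39·97 + 23 = 3806.

3806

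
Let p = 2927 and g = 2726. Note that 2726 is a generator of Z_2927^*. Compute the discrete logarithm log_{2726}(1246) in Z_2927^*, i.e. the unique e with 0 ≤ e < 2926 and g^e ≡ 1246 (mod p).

2369

Baby-step giant-step with m = ceil(sqrt(2926)) = 55.
Baby table (2726^j mod 2927 for j=0..54):
  0:1  1:2726  2:2350  3:1824  4:2178  5:1272  6:1904  7:733
  8:1944  9:1474  10:2280  11:1259  12:1590  13:2380  14:1648  15:2430
  16:379  17:2850  18:842  19:524  20:48  21:2060  22:1574  23:2669
  24:2099  25:2516  26:655  27:60  28:2575  29:504  30:1141  31:1892
  32:218  33:87  34:75  35:2487  36:630  37:2158  38:2365  39:1736
  40:2304  41:2289  42:2377  43:2251  44:1234  45:761  46:2170  47:2880
  48:666  49:776  50:2082  51:79  52:1683  53:1249  54:673
Giant step factor: 2726^(-55) ≡ 552 (mod 2927).
Scan 1246·552^i mod 2927 for i = 0, 1, …:
  i=0: 1246   i=1: 2874   i=2: 14   i=3: 1874
  i=4: 1217   i=5: 1501   i=6: 211   i=7: 2319
  i=8: 989   i=9: 1506     …   i=42: 1372
  i=43: 2178
Match at i=43, j=4: e = 43·55 + 4 = 2369.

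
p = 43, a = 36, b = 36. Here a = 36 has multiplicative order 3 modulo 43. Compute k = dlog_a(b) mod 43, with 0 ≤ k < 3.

Successive powers of 36 modulo 43:
  36^0=1  36^1=36
So 36^1 ≡ 36 (mod 43), giving k = 1.

1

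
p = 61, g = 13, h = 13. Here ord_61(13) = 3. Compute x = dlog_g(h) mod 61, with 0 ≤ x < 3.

1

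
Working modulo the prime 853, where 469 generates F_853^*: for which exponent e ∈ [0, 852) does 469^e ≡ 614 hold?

Baby-step giant-step with m = ceil(sqrt(852)) = 30.
Baby table (469^j mod 853 for j=0..29):
  0:1  1:469  2:740  3:742  4:827  5:601  6:379  7:327
  8:676  9:581  10:382  11:28  12:337  13:248  14:304  15:125
  16:621  17:376  18:626  19:162  20:61  21:460  22:784  23:53
  24:120  25:835  26:88  27:328  28:292  29:468
Giant step factor: 469^(-30) ≡ 661 (mod 853).
Scan 614·661^i mod 853 for i = 0, 1, …:
  i=0: 614   i=1: 679   i=2: 141   i=3: 224
  i=4: 495   i=5: 496   i=6: 304
Match at i=6, j=14: e = 6·30 + 14 = 194.

194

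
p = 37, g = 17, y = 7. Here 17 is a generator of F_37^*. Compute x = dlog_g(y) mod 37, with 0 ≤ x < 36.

20

Successive powers of 17 modulo 37:
  17^0=1  17^1=17  17^2=30  17^3=29  17^4=12  17^5=19
  17^6=27  17^7=15  17^8=33  17^9=6  17^10=28  17^11=32
  17^12=26  17^13=35  17^14=3  17^15=14  17^16=16  17^17=13
  17^18=36  17^19=20  17^20=7
So 17^20 ≡ 7 (mod 37), giving x = 20.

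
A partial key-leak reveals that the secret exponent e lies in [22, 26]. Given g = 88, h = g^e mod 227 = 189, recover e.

24

Compute 88^22 mod 227 = 16, then multiply by 88 repeatedly:
  88^22=16  88^23=46  88^24=189
Found 189 at exponent 24.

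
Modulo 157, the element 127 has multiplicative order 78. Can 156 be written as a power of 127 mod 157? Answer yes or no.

156 ∈ ⟨127⟩ iff 156^78 ≡ 1 (mod 157), since |⟨127⟩| = 78.
156^78 mod 157 = 1.
Since 1 = 1, 156 lies in the subgroup.

yes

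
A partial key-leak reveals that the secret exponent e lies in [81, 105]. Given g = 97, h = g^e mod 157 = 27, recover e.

Compute 97^81 mod 157 = 125, then multiply by 97 repeatedly:
  97^81=125  97^82=36  97^83=38  97^84=75  97^85=53
  97^86=117  97^87=45  97^88=126  97^89=133  97^90=27
Found 27 at exponent 90.

90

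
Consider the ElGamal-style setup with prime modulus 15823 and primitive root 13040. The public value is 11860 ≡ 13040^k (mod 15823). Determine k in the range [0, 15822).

10940

Baby-step giant-step with m = ceil(sqrt(15822)) = 126.
Baby table (13040^j mod 15823 for j=0..125):
  0:1  1:13040  2:7642  3:14249  4:13294  5:12795  6:9088  7:9073
  8:3349  9:15303  10:7267  11:13556  12:11507  13:1771  14:8083  15:5317
  16:13117  17:14873  18:1409  19:2857  20:7938  21:13277  22:12637  23:5758
  24:4185  25:14696  26:3487  27:11001  28:1722  29:2043  30:10611  31:11128
  32:12210  33:7374  34:589  35:6405  36:7406  37:6471  38:13604  39:4507
  40:4658  41:11646  42:10509  43:10180  44:8053  45:9692  46:5379  47:14624
  48:13987  49:14582  50:4289  51:10078  52:7105  53:5535  54:7697  55:3591
  56:6383  57:5340  58:12400  59:763  60:12676  61:7982  62:1586  63:779
  64:15617  65:3670  66:8048  67:7784  68:14638  69:6671  70:10809  71:13899
  72:6318  73:12182  74:6183  75:8135  76:3008  77:14926  78:12140  79:12308
  80:3631  81:5824  82:10383  83:12732  84:10364  85:2317  86:7573  87:577
  88:8155  89:10640  90:9536  91:12306  92:9197  93:6363  94:13531  95:1967
  96:597  97:15787  98:5250  99:9702  100:9195  101:11929  102:14070  103:5115
  104:5655  105:6020  106:2897  107:7379  108:2497  109:12969  110:15359  111:9649
  112:14287  113:2478  114:2554  115:12568  116:7909  117:14869  118:12541  119:3935
  120:14234  121:7570  122:8926  123:1052  124:15362  125:1300
Giant step factor: 13040^(-126) ≡ 12489 (mod 15823).
Scan 11860·12489^i mod 15823 for i = 0, 1, …:
  i=0: 11860   i=1: 437   i=2: 14581   i=3: 11025
  i=4: 15302   i=5: 12307   i=6: 13324   i=7: 8768
  i=8: 8392   i=9: 11959     …   i=85: 9438
  i=86: 5655
Match at i=86, j=104: k = 86·126 + 104 = 10940.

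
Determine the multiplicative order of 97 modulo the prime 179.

178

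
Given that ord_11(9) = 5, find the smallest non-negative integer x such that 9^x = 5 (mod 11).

4

Successive powers of 9 modulo 11:
  9^0=1  9^1=9  9^2=4  9^3=3  9^4=5
So 9^4 ≡ 5 (mod 11), giving x = 4.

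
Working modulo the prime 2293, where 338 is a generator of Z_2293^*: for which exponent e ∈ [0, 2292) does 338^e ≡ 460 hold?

Baby-step giant-step with m = ceil(sqrt(2292)) = 48.
Baby table (338^j mod 2293 for j=0..47):
  0:1  1:338  2:1887  3:352  4:2033  5:1547  6:82  7:200
  8:1103  9:1348  10:1610  11:739  12:2138  13:349  14:1019  15:472
  16:1319  17:980  18:1048  19:1102  20:1010  21:2016  22:387  23:105
  24:1095  25:937  26:272  27:216  28:1925  29:1731  30:363  31:1165
  32:1667  33:1661  34:1926  35:2069  36:2250  37:1517  38:1407  39:915
  40:2008  41:2269  42:1060  43:572  44:724  45:1654  46:1853  47:325
Giant step factor: 338^(-48) ≡ 75 (mod 2293).
Scan 460·75^i mod 2293 for i = 0, 1, …:
  i=0: 460   i=1: 105
Match at i=1, j=23: e = 1·48 + 23 = 71.

71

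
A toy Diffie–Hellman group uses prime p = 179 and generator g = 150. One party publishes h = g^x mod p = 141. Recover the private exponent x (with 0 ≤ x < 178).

Baby-step giant-step with m = ceil(sqrt(178)) = 14.
Baby table (150^j mod 179 for j=0..13):
  0:1  1:150  2:125  3:134  4:52  5:103  6:56  7:166
  8:19  9:165  10:48  11:40  12:93  13:167
Giant step factor: 150^(-14) ≡ 161 (mod 179).
Scan 141·161^i mod 179 for i = 0, 1, …:
  i=0: 141   i=1: 147   i=2: 39   i=3: 14
  i=4: 106   i=5: 61   i=6: 155   i=7: 74
  i=8: 100   i=9: 169   i=10: 1
Match at i=10, j=0: x = 10·14 + 0 = 140.

140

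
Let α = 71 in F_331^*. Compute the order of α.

165

The order of 71 must divide p − 1 = 330 = 2 · 3 · 5 · 11.
Divisors: 1, 2, 3, 5, 6, 10, 11, 15, 22, 30, 33, 55, 66, 110, 165, 330.
Check each in increasing order: 71^1 ≡ 71;  71^2 ≡ 76;  71^3 ≡ 100;  71^5 ≡ 318;  71^6 ≡ 70;  71^10 ≡ 169;  71^11 ≡ 83;  71^15 ≡ 120;  71^22 ≡ 269;  71^30 ≡ 167;  71^33 ≡ 150;  71^55 ≡ 299;  71^66 ≡ 323;  71^110 ≡ 31;  71^165 ≡ 1.
Smallest exponent giving 1 is 165.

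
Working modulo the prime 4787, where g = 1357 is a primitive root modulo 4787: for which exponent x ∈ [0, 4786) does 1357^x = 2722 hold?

4166

Baby-step giant-step with m = ceil(sqrt(4786)) = 70.
Baby table (1357^j mod 4787 for j=0..69):
  0:1  1:1357  2:3241  3:3571  4:1403  5:3432  6:4260  7:2911
  8:952  9:4161  10:2604  11:822  12:83  13:2530  14:931  15:4386
  16:1561  17:2423  18:4129  19:2263  20:2424  21:699  22:717  23:1208
  24:2102  25:4149  26:681  27:226  28:314  29:55  30:2830  31:1136
  32:138  33:573  34:2067  35:4524  36:2134  37:4490  38:3866  39:4397
  40:2127  41:4565  42:327  43:3335  44:1880  45:4476  46:4016  47:2106
  48:3  49:4071  50:149  51:1139  52:4209  53:722  54:3206  55:3946
  56:2856  57:2909  58:3025  59:2466  60:249  61:2803  62:2793  63:3584
  64:4683  65:2482  66:2813  67:2002  68:2485  69:2097
Giant step factor: 1357^(-70) ≡ 3267 (mod 4787).
Scan 2722·3267^i mod 4787 for i = 0, 1, …:
  i=0: 2722   i=1: 3315   i=2: 1911   i=3: 989
  i=4: 4625   i=5: 2103   i=6: 1156   i=7: 4496
  i=8: 1916   i=9: 2963     …   i=58: 4288
  i=59: 2134
Match at i=59, j=36: x = 59·70 + 36 = 4166.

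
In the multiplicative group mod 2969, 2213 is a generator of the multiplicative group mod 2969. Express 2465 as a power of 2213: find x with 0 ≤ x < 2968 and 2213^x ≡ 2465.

1048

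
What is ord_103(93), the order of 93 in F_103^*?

17

The order of 93 must divide p − 1 = 102 = 2 · 3 · 17.
Divisors: 1, 2, 3, 6, 17, 34, 51, 102.
Check each in increasing order: 93^1 ≡ 93;  93^2 ≡ 100;  93^3 ≡ 30;  93^6 ≡ 76;  93^17 ≡ 1.
Smallest exponent giving 1 is 17.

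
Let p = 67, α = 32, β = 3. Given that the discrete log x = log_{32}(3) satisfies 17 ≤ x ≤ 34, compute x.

21

Compute 32^17 mod 67 = 13, then multiply by 32 repeatedly:
  32^17=13  32^18=14  32^19=46  32^20=65  32^21=3
Found 3 at exponent 21.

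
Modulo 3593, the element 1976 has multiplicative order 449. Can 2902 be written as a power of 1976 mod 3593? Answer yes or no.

no

2902 ∈ ⟨1976⟩ iff 2902^449 ≡ 1 (mod 3593), since |⟨1976⟩| = 449.
2902^449 mod 3593 = 799.
Since 799 ≠ 1, 2902 does not lie in the subgroup.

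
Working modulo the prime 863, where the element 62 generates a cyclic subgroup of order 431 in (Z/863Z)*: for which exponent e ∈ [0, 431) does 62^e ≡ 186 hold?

213

Baby-step giant-step with m = ceil(sqrt(431)) = 21.
Baby table (62^j mod 863 for j=0..20):
  0:1  1:62  2:392  3:140  4:50  5:511  6:614  7:96
  8:774  9:523  10:495  11:485  12:728  13:260  14:586  15:86
  16:154  17:55  18:821  19:848  20:796
Giant step factor: 62^(-21) ≡ 729 (mod 863).
Scan 186·729^i mod 863 for i = 0, 1, …:
  i=0: 186   i=1: 103   i=2: 6   i=3: 59
  i=4: 724   i=5: 503   i=6: 775   i=7: 573
  i=8: 25   i=9: 102   i=10: 140
Match at i=10, j=3: e = 10·21 + 3 = 213.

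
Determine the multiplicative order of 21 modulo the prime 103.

The order of 21 must divide p − 1 = 102 = 2 · 3 · 17.
Divisors: 1, 2, 3, 6, 17, 34, 51, 102.
Check each in increasing order: 21^1 ≡ 21;  21^2 ≡ 29;  21^3 ≡ 94;  21^6 ≡ 81;  21^17 ≡ 57;  21^34 ≡ 56;  21^51 ≡ 102;  21^102 ≡ 1.
Smallest exponent giving 1 is 102.

102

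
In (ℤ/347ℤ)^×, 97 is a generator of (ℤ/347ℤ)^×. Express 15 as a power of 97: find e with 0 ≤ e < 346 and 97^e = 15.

333

Baby-step giant-step with m = ceil(sqrt(346)) = 19.
Baby table (97^j mod 347 for j=0..18):
  0:1  1:97  2:40  3:63  4:212  5:91  6:152  7:170
  8:181  9:207  10:300  11:299  12:202  13:162  14:99  15:234
  16:143  17:338  18:168
Giant step factor: 97^(-19) ≡ 80 (mod 347).
Scan 15·80^i mod 347 for i = 0, 1, …:
  i=0: 15   i=1: 159   i=2: 228   i=3: 196
  i=4: 65   i=5: 342   i=6: 294   i=7: 271
  i=8: 166   i=9: 94     …   i=16: 264
  i=17: 300
Match at i=17, j=10: e = 17·19 + 10 = 333.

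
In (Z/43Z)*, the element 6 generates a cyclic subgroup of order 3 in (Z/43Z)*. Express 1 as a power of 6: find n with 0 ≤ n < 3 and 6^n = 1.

Successive powers of 6 modulo 43:
  6^0=1
So 6^0 ≡ 1 (mod 43), giving n = 0.

0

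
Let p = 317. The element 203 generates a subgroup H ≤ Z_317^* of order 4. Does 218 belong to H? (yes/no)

218 ∈ ⟨203⟩ iff 218^4 ≡ 1 (mod 317), since |⟨203⟩| = 4.
218^4 mod 317 = 42.
Since 42 ≠ 1, 218 does not lie in the subgroup.

no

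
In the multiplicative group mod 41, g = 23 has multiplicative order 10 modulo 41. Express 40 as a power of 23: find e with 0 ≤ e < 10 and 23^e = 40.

5

Successive powers of 23 modulo 41:
  23^0=1  23^1=23  23^2=37  23^3=31  23^4=16  23^5=40
So 23^5 ≡ 40 (mod 41), giving e = 5.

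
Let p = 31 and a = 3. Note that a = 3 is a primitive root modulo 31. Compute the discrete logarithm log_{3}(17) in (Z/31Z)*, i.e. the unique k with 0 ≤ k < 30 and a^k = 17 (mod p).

7

Successive powers of 3 modulo 31:
  3^0=1  3^1=3  3^2=9  3^3=27  3^4=19  3^5=26
  3^6=16  3^7=17
So 3^7 ≡ 17 (mod 31), giving k = 7.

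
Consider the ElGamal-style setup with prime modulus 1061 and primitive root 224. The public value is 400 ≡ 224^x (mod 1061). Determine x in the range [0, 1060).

Baby-step giant-step with m = ceil(sqrt(1060)) = 33.
Baby table (224^j mod 1061 for j=0..32):
  0:1  1:224  2:309  3:251  4:1052  5:106  6:402  7:924
  8:81  9:107  10:626  11:172  12:332  13:98  14:732  15:574
  16:195  17:179  18:839  19:139  20:367  21:511  22:937  23:871
  24:941  25:706  26:55  27:649  28:19  29:12  30:566  31:525
  32:890
Giant step factor: 224^(-33) ≡ 167 (mod 1061).
Scan 400·167^i mod 1061 for i = 0, 1, …:
  i=0: 400   i=1: 1018   i=2: 246   i=3: 764
  i=4: 268   i=5: 194   i=6: 568   i=7: 427
  i=8: 222   i=9: 1000     …   i=23: 682
  i=24: 367
Match at i=24, j=20: x = 24·33 + 20 = 812.

812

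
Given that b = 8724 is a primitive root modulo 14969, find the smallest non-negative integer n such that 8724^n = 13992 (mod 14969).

9886

Baby-step giant-step with m = ceil(sqrt(14968)) = 123.
Baby table (8724^j mod 14969 for j=0..122):
  0:1  1:8724  2:5780  3:9128  4:12561  5:9084  6:2930  7:9237
  8:5461  9:10406  10:9928  11:1238  12:7663  13:458  14:13838  15:12696
  16:4273  17:4842  18:14059  19:9699  20:9288  21:1315  22:5806  23:11417
  24:13151  25:6908  26:198  27:5917  28:6796  29:11064  30:2224  31:2352
  32:11318  33:2708  34:3510  35:9635  36:4805  37:5620  38:5405  39:870
  40:597  41:13985  42:7790  43:700  44:14417  45:4370  46:12806  47:5897
  48:11944  49:247  50:14261  51:5605  52:9266  53:3984  54:13367  55:5198
  56:6251  57:1657  58:10583  59:12269  60:6406  61:6667  62:8343  63:5054
  64:7391  65:7601  66:13423  67:14734  68:613  69:3879  70:10456  71:12027
  72:5827  73:24  74:14779  75:3999  76:9506  77:2084  78:8450  79:10444
  80:12122  81:11312  82:10240  83:13737  84:14743  85:4284  86:10992  87:2794
  88:5324  89:12738  90:11425  91:8098  92:8241  93:13346  94:1622  95:4623
  96:4566  97:1275  98:1133  99:4752  100:7287  101:13414  102:11063  103:8469
  104:11541  105:2190  106:5116  107:9395  108:6705  109:10537  110:159  111:9968
  112:5911  113:14328  114:6322  115:7332  116:1831  117:1721  118:97  119:7964
  120:6807  121:2245  122:5928
Giant step factor: 8724^(-123) ≡ 12468 (mod 14969).
Scan 13992·12468^i mod 14969 for i = 0, 1, …:
  i=0: 13992   i=1: 3530   i=2: 3180   i=3: 10328
  i=4: 6166   i=5: 11873   i=6: 4123   i=7: 2018
  i=8: 12504   i=9: 12706     …   i=79: 4801
  i=80: 12806
Match at i=80, j=46: n = 80·123 + 46 = 9886.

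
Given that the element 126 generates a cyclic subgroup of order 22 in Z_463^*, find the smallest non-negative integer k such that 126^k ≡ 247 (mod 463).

14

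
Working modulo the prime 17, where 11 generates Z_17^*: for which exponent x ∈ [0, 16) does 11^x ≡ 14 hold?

15

Successive powers of 11 modulo 17:
  11^0=1  11^1=11  11^2=2  11^3=5  11^4=4  11^5=10
  11^6=8  11^7=3  11^8=16  11^9=6  11^10=15  11^11=12
  11^12=13  11^13=7  11^14=9  11^15=14
So 11^15 ≡ 14 (mod 17), giving x = 15.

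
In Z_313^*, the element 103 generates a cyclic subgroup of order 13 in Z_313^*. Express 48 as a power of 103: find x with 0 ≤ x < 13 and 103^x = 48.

9

Successive powers of 103 modulo 313:
  103^0=1  103^1=103  103^2=280  103^3=44  103^4=150  103^5=113
  103^6=58  103^7=27  103^8=277  103^9=48
So 103^9 ≡ 48 (mod 313), giving x = 9.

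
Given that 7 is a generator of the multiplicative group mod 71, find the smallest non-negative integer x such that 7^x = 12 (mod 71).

38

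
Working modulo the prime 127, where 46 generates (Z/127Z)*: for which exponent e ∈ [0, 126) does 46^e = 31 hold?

106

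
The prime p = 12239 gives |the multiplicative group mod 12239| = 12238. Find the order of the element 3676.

The order of 3676 must divide p − 1 = 12238 = 2 · 29 · 211.
Divisors: 1, 2, 29, 58, 211, 422, 6119, 12238.
Check each in increasing order: 3676^1 ≡ 3676;  3676^2 ≡ 1120;  3676^29 ≡ 7655;  3676^58 ≡ 10932;  3676^211 ≡ 6392;  3676^422 ≡ 3882;  3676^6119 ≡ 1.
Smallest exponent giving 1 is 6119.

6119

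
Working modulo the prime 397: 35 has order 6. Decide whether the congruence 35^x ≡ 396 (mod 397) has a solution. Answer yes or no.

yes

⟨35⟩ has order 6; its elements mod 397 are {1, 34, 35, 362, 363, 396}.
396 is in this set.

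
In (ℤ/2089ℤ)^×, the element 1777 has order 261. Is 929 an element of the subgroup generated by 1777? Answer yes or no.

no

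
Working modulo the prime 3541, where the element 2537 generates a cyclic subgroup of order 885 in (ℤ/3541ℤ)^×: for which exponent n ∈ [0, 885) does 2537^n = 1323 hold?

Baby-step giant-step with m = ceil(sqrt(885)) = 30.
Baby table (2537^j mod 3541 for j=0..29):
  0:1  1:2537  2:2372  3:1605  4:3276  5:485  6:1718  7:3136
  8:2946  9:2492  10:1519  11:1095  12:1871  13:1787  14:1139  15:187
  16:3466  17:939  18:2691  19:19  20:2170  21:2576  22:2167  23:2047
  24:2133  25:773  26:2928  27:2859  28:1315  29:533
Giant step factor: 2537^(-30) ≡ 273 (mod 3541).
Scan 1323·273^i mod 3541 for i = 0, 1, …:
  i=0: 1323   i=1: 3538   i=2: 2722   i=3: 3037
  i=4: 507   i=5: 312   i=6: 192   i=7: 2842
  i=8: 387   i=9: 2962   i=10: 1278   i=11: 1876
  i=12: 2244   i=13: 19
Match at i=13, j=19: n = 13·30 + 19 = 409.

409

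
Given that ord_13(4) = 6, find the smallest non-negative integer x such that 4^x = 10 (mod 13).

5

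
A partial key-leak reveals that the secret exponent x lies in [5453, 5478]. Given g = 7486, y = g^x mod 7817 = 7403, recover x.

Compute 7486^5453 mod 7817 = 1503, then multiply by 7486 repeatedly:
  7486^5453=1503  7486^5454=2795  7486^5455=5078  7486^5456=7654  7486^5457=7051
  7486^5458=3402  7486^5459=7403
Found 7403 at exponent 5459.

5459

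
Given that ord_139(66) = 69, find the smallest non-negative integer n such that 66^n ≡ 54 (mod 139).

49

Baby-step giant-step with m = ceil(sqrt(69)) = 9.
Baby table (66^j mod 139 for j=0..8):
  0:1  1:66  2:47  3:44  4:124  5:122  6:129  7:35
  8:86
Giant step factor: 66^(-9) ≡ 6 (mod 139).
Scan 54·6^i mod 139 for i = 0, 1, …:
  i=0: 54   i=1: 46   i=2: 137   i=3: 127
  i=4: 67   i=5: 124
Match at i=5, j=4: n = 5·9 + 4 = 49.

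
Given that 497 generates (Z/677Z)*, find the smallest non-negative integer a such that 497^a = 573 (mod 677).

Baby-step giant-step with m = ceil(sqrt(676)) = 26.
Baby table (497^j mod 677 for j=0..25):
  0:1  1:497  2:581  3:355  4:415  5:447  6:103  7:416
  8:267  9:7  10:94  11:5  12:454  13:197  14:421  15:44
  16:204  17:515  18:49  19:658  20:35  21:470  22:25  23:239
  24:308  25:74
Giant step factor: 497^(-26) ≡ 637 (mod 677).
Scan 573·637^i mod 677 for i = 0, 1, …:
  i=0: 573   i=1: 98   i=2: 142   i=3: 413
  i=4: 405   i=5: 48   i=6: 111   i=7: 299
  i=8: 226   i=9: 438     …   i=21: 451
  i=22: 239
Match at i=22, j=23: a = 22·26 + 23 = 595.

595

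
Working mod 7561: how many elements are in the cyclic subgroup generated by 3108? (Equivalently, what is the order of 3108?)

The order of 3108 must divide p − 1 = 7560 = 2^3 · 3^3 · 5 · 7.
Divisors: 1, 2, 3, 4, 5, 6, 7, 8, 9, 10, 12, 14, 15, 18, 20, 21, 24, 27, 28, 30, 35, 36, 40, 42, 45, 54, 56, 60, 63, 70, 72, 84, 90, 105, 108, 120, 126, 135, 140, 168, 180, 189, 210, 216, 252, 270, 280, 315, 360, 378, 420, 504, 540, 630, 756, 840, 945, 1080, 1260, 1512, 1890, 2520, 3780, 7560.
Check each in increasing order: 3108^1 ≡ 3108;  3108^2 ≡ 4267;  3108^3 ≡ 7403;  3108^4 ≡ 401;  3108^5 ≡ 6304;  3108^6 ≡ 2281;  3108^7 ≡ 4691;  3108^8 ≡ 2020;  3108^9 ≡ 2530;  3108^10 ≡ 7361;  3108^12 ≡ 993;  3108^14 ≡ 2971;  3108^15 ≡ 1887;  3108^18 ≡ 4294;  3108^20 ≡ 2195;  3108^21 ≡ 2038;  3108^24 ≡ 3119;  3108^27 ≡ 6224;  3108^28 ≡ 3154;  3108^30 ≡ 7099;  3108^35 ≡ 6098;  3108^36 ≡ 4718;  3108^40 ≡ 1668;  3108^42 ≡ 2455;  3108^45 ≡ 5282;  3108^54 ≡ 3173;  3108^56 ≡ 5001;  3108^60 ≡ 1736;  3108^63 ≡ 5469;  3108^70 ≡ 606;  3108^72 ≡ 7501;  3108^84 ≡ 908;  3108^90 ≡ 6995;  3108^105 ≡ 5620;  3108^108 ≡ 4238;  3108^120 ≡ 4418;  3108^126 ≡ 6206;  3108^135 ≡ 4544;  3108^140 ≡ 4308;  3108^168 ≡ 315;  3108^180 ≡ 2794;  3108^189 ≡ 6846;  3108^210 ≡ 2103;  3108^216 ≡ 3269;  3108^252 ≡ 6263;  3108^270 ≡ 6406;  3108^280 ≡ 4170;  3108^315 ≡ 1017;  3108^360 ≡ 3484;  3108^378 ≡ 4638;  3108^420 ≡ 6985;  3108^504 ≡ 6262;  3108^540 ≡ 3289;  3108^630 ≡ 5993;  3108^756 ≡ 7560;  3108^840 ≡ 6653;  3108^945 ≡ 715;  3108^1080 ≡ 5291;  3108^1260 ≡ 1299;  3108^1512 ≡ 1.
Smallest exponent giving 1 is 1512.

1512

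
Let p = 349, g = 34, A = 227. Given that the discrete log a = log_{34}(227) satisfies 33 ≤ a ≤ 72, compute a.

58

Compute 34^33 mod 349 = 338, then multiply by 34 repeatedly:
  34^33=338  34^34=324  34^35=197  34^36=67  34^37=184
  34^38=323  34^39=163  34^40=307  34^41=317  34^42=308
  34^43=2  34^44=68  34^45=218  34^46=83  34^47=30
  34^48=322  34^49=129  34^50=198  34^51=101  34^52=293
  34^53=190  34^54=178  34^55=119  34^56=207  34^57=58
  34^58=227
Found 227 at exponent 58.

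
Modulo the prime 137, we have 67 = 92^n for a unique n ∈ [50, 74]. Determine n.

67

Compute 92^50 mod 137 = 7, then multiply by 92 repeatedly:
  92^50=7  92^51=96  92^52=64  92^53=134  92^54=135
  92^55=90  92^56=60  92^57=40  92^58=118  92^59=33
  92^60=22  92^61=106  92^62=25  92^63=108  92^64=72
  92^65=48  92^66=32  92^67=67
Found 67 at exponent 67.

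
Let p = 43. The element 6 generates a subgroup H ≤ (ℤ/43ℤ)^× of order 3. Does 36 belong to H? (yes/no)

yes

36 ∈ ⟨6⟩ iff 36^3 ≡ 1 (mod 43), since |⟨6⟩| = 3.
36^3 mod 43 = 1.
Since 1 = 1, 36 lies in the subgroup.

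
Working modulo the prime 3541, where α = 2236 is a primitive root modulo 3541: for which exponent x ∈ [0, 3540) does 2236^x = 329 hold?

275

Baby-step giant-step with m = ceil(sqrt(3540)) = 60.
Baby table (2236^j mod 3541 for j=0..59):
  0:1  1:2236  2:3345  3:828  4:3006  5:598  6:2171  7:3186
  8:2945  9:2301  10:3504  11:2252  12:170  13:1233  14:2090  15:2661
  16:1116  17:2512  18:806  19:3388  20:1369  21:1660  22:792  23:412
  24:572  25:691  26:1200  27:2663  28:2047  29:2120  30:2462  31:2318
  32:2565  33:2461  34:82  35:2761  36:1633  37:617  38:2163  39:3003
  40:972  41:2759  42:702  43:1009  44:507  45:532  46:3317  47:1958
  48:1412  49:2201  50:2987  51:606  52:2354  53:1618  54:2487  55:1562
  56:1206  57:1915  58:871  59:6
Giant step factor: 2236^(-60) ≡ 516 (mod 3541).
Scan 329·516^i mod 3541 for i = 0, 1, …:
  i=0: 329   i=1: 3337   i=2: 966   i=3: 2716
  i=4: 2761
Match at i=4, j=35: x = 4·60 + 35 = 275.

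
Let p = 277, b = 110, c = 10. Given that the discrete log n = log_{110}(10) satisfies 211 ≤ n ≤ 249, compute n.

Compute 110^211 mod 277 = 166, then multiply by 110 repeatedly:
  110^211=166  110^212=255  110^213=73  110^214=274  110^215=224
  110^216=264  110^217=232  110^218=36  110^219=82  110^220=156
  110^221=263  110^222=122  110^223=124  110^224=67  110^225=168
  110^226=198  110^227=174  110^228=27  110^229=200  110^230=117
  110^231=128  110^232=230  110^233=93  110^234=258  110^235=126
  110^236=10
Found 10 at exponent 236.

236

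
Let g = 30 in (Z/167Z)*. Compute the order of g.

The order of 30 must divide p − 1 = 166 = 2 · 83.
Divisors: 1, 2, 83, 166.
Check each in increasing order: 30^1 ≡ 30;  30^2 ≡ 65;  30^83 ≡ 166;  30^166 ≡ 1.
Smallest exponent giving 1 is 166.

166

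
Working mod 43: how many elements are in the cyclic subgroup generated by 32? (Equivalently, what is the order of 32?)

The order of 32 must divide p − 1 = 42 = 2 · 3 · 7.
Divisors: 1, 2, 3, 6, 7, 14, 21, 42.
Check each in increasing order: 32^1 ≡ 32;  32^2 ≡ 35;  32^3 ≡ 2;  32^6 ≡ 4;  32^7 ≡ 42;  32^14 ≡ 1.
Smallest exponent giving 1 is 14.

14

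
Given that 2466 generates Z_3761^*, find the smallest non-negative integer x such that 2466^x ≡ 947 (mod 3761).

661

Baby-step giant-step with m = ceil(sqrt(3760)) = 62.
Baby table (2466^j mod 3761 for j=0..61):
  0:1  1:2466  2:3380  3:704  4:2243  5:2568  6:2925  7:3213
  8:2592  9:1933  10:1591  11:683  12:3111  13:3047  14:3185  15:1242
  16:1318  17:684  18:1816  19:2666  20:128  21:3485  22:125  23:3609
  24:1268  25:1497  26:2061  27:1315  28:808  29:2959  30:554  31:921
  32:3303  33:2633  34:1492  35:1014  36:3220  37:1049  38:3027  39:2758
  40:1340  41:2282  42:956  43:3110  44:581  45:3566  46:538  47:2836
  48:1877  49:2652  50:3214  51:1297  52:1552  53:2295  54:2926  55:1918
  56:2211  57:2637  58:73  59:3251  60:2275  61:2499
Giant step factor: 2466^(-62) ≡ 3192 (mod 3761).
Scan 947·3192^i mod 3761 for i = 0, 1, …:
  i=0: 947   i=1: 2741   i=2: 1186   i=3: 2146
  i=4: 1251   i=5: 2771   i=6: 2921   i=7: 313
  i=8: 2431   i=9: 809   i=10: 2282
Match at i=10, j=41: x = 10·62 + 41 = 661.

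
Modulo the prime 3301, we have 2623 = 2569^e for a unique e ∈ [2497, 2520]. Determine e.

2502

Compute 2569^2497 mod 3301 = 2710, then multiply by 2569 repeatedly:
  2569^2497=2710  2569^2498=181  2569^2499=2849  2569^2500=764  2569^2501=1922
  2569^2502=2623
Found 2623 at exponent 2502.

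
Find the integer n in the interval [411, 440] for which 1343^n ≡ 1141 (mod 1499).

Compute 1343^411 mod 1499 = 1141, then multiply by 1343 repeatedly:
  1343^411=1141
Found 1141 at exponent 411.

411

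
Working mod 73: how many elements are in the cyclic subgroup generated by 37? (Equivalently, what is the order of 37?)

9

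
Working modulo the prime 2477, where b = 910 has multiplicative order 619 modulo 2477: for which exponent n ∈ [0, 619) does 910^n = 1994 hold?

320

Baby-step giant-step with m = ceil(sqrt(619)) = 25.
Baby table (910^j mod 2477 for j=0..24):
  0:1  1:910  2:782  3:721  4:2182  5:1543  6:2148  7:327
  8:330  9:583  10:452  11:138  12:1730  13:1405  14:418  15:1399
  16:2389  17:1661  18:540  19:954  20:1190  21:451  22:1705  23:948
  24:684
Giant step factor: 910^(-25) ≡ 1473 (mod 2477).
Scan 1994·1473^i mod 2477 for i = 0, 1, …:
  i=0: 1994   i=1: 1917   i=2: 2438   i=3: 2001
  i=4: 2320   i=5: 1577   i=6: 1972   i=7: 1712
  i=8: 190   i=9: 2446   i=10: 1400   i=11: 1336
  i=12: 1190
Match at i=12, j=20: n = 12·25 + 20 = 320.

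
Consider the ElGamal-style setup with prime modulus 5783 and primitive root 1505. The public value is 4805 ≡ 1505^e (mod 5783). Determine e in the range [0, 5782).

Baby-step giant-step with m = ceil(sqrt(5782)) = 77.
Baby table (1505^j mod 5783 for j=0..76):
  0:1  1:1505  2:3872  3:3879  4:2848  5:1037  6:5058  7:1862
  8:3338  9:4046  10:5514  11:5748  12:5155  13:3272  14:3027  15:4414
  16:4186  17:2243  18:4226  19:4613  20:2965  21:3632  22:1225  23:4631
  24:1140  25:3932  26:1651  27:3848  28:2457  29:2448  30:469  31:319
  32:106  33:3389  34:5622  35:581  36:1172  37:45  38:4112  39:750
  40:1065  41:934  42:401  43:2073  44:2828  45:5635  46:2797  47:5244
  48:4208  49:655  50:2665  51:3206  52:2008  53:3314  54:2624  55:5114
  56:5180  57:416  58:1516  59:3078  60:207  61:5036  62:3450  63:4899
  64:5453  65:688  66:283  67:3756  68:2789  69:4770  70:2147  71:4321
  72:3013  73:693  74:2025  75:5767  76:4835
Giant step factor: 1505^(-77) ≡ 2465 (mod 5783).
Scan 4805·2465^i mod 5783 for i = 0, 1, …:
  i=0: 4805   i=1: 741   i=2: 4920   i=3: 849
  i=4: 5122   i=5: 1441   i=6: 1303   i=7: 2330
  i=8: 931   i=9: 4847     …   i=16: 4607
  i=17: 4226
Match at i=17, j=18: e = 17·77 + 18 = 1327.

1327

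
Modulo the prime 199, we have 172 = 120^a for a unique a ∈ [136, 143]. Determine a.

138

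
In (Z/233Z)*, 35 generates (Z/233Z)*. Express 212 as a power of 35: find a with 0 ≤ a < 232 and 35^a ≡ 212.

Baby-step giant-step with m = ceil(sqrt(232)) = 16.
Baby table (35^j mod 233 for j=0..15):
  0:1  1:35  2:60  3:3  4:105  5:180  6:9  7:82
  8:74  9:27  10:13  11:222  12:81  13:39  14:200  15:10
Giant step factor: 35^(-16) ≡ 2 (mod 233).
Scan 212·2^i mod 233 for i = 0, 1, …:
  i=0: 212   i=1: 191   i=2: 149   i=3: 65
  i=4: 130   i=5: 27
Match at i=5, j=9: a = 5·16 + 9 = 89.

89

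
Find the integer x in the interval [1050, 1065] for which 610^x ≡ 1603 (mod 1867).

Compute 610^1050 mod 1867 = 1693, then multiply by 610 repeatedly:
  610^1050=1693  610^1051=279  610^1052=293  610^1053=1365  610^1054=1835
  610^1055=1017  610^1056=526  610^1057=1603
Found 1603 at exponent 1057.

1057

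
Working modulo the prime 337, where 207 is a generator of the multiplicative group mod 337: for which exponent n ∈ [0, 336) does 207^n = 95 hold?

Baby-step giant-step with m = ceil(sqrt(336)) = 19.
Baby table (207^j mod 337 for j=0..18):
  0:1  1:207  2:50  3:240  4:141  5:205  6:310  7:140
  8:335  9:260  10:237  11:194  12:55  13:264  14:54  15:57
  16:4  17:154  18:200
Giant step factor: 207^(-19) ≡ 185 (mod 337).
Scan 95·185^i mod 337 for i = 0, 1, …:
  i=0: 95   i=1: 51   i=2: 336   i=3: 152
  i=4: 149   i=5: 268   i=6: 41   i=7: 171
  i=8: 294   i=9: 133   i=10: 4
Match at i=10, j=16: n = 10·19 + 16 = 206.

206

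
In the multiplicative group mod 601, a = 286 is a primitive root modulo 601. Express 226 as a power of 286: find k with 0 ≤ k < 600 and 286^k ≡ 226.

106

Baby-step giant-step with m = ceil(sqrt(600)) = 25.
Baby table (286^j mod 601 for j=0..24):
  0:1  1:286  2:60  3:332  4:595  5:87  6:241  7:412
  8:36  9:79  10:357  11:533  12:385  13:127  14:262  15:408
  16:94  17:440  18:231  19:557  20:37  21:365  22:417  23:264
  24:379
Giant step factor: 286^(-25) ≡ 132 (mod 601).
Scan 226·132^i mod 601 for i = 0, 1, …:
  i=0: 226   i=1: 383   i=2: 72   i=3: 489
  i=4: 241
Match at i=4, j=6: k = 4·25 + 6 = 106.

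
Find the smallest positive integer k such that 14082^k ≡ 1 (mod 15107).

7553

The order of 14082 must divide p − 1 = 15106 = 2 · 7 · 13 · 83.
Divisors: 1, 2, 7, 13, 14, 26, 83, 91, 166, 182, 581, 1079, 1162, 2158, 7553, 15106.
Check each in increasing order: 14082^1 ≡ 14082;  14082^2 ≡ 8242;  14082^7 ≡ 2034;  14082^13 ≡ 2714;  14082^14 ≡ 12945;  14082^26 ≡ 8687;  14082^83 ≡ 13390;  14082^91 ≡ 8265;  14082^166 ≡ 2224;  14082^182 ≡ 11478;  14082^581 ≡ 3855;  14082^1079 ≡ 5132;  14082^1162 ≡ 10844;  14082^2158 ≡ 5923;  14082^7553 ≡ 1.
Smallest exponent giving 1 is 7553.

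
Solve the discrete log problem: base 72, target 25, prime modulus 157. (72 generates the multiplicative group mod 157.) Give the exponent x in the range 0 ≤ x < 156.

Baby-step giant-step with m = ceil(sqrt(156)) = 13.
Baby table (72^j mod 157 for j=0..12):
  0:1  1:72  2:3  3:59  4:9  5:20  6:27  7:60
  8:81  9:23  10:86  11:69  12:101
Giant step factor: 72^(-13) ≡ 22 (mod 157).
Scan 25·22^i mod 157 for i = 0, 1, …:
  i=0: 25   i=1: 79   i=2: 11   i=3: 85
  i=4: 143   i=5: 6   i=6: 132   i=7: 78
  i=8: 146   i=9: 72
Match at i=9, j=1: x = 9·13 + 1 = 118.

118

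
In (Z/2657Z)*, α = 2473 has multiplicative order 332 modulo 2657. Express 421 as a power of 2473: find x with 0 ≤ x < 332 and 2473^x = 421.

29

Baby-step giant-step with m = ceil(sqrt(332)) = 19.
Baby table (2473^j mod 2657 for j=0..18):
  0:1  1:2473  2:1972  3:1161  4:1593  5:1815  6:822  7:201
  8:214  9:479  10:2202  11:1353  12:806  13:488  14:546  15:502
  16:627  17:1540  18:939
Giant step factor: 2473^(-19) ≡ 1684 (mod 2657).
Scan 421·1684^i mod 2657 for i = 0, 1, …:
  i=0: 421   i=1: 2202
Match at i=1, j=10: x = 1·19 + 10 = 29.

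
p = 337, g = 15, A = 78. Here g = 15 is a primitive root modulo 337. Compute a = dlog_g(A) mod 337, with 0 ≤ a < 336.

302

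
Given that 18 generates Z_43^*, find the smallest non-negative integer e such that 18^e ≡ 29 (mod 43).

13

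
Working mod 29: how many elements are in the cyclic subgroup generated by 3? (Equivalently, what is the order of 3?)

The order of 3 must divide p − 1 = 28 = 2^2 · 7.
Divisors: 1, 2, 4, 7, 14, 28.
Check each in increasing order: 3^1 ≡ 3;  3^2 ≡ 9;  3^4 ≡ 23;  3^7 ≡ 12;  3^14 ≡ 28;  3^28 ≡ 1.
Smallest exponent giving 1 is 28.

28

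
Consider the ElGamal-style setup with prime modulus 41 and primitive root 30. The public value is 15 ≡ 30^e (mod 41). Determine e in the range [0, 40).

Successive powers of 30 modulo 41:
  30^0=1  30^1=30  30^2=39  30^3=22  30^4=4  30^5=38
  30^6=33  30^7=6  30^8=16  30^9=29  30^10=9  30^11=24
  30^12=23  30^13=34  30^14=36  30^15=14  30^16=10  30^17=13
  30^18=21  30^19=15
So 30^19 ≡ 15 (mod 41), giving e = 19.

19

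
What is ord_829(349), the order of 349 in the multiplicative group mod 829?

The order of 349 must divide p − 1 = 828 = 2^2 · 3^2 · 23.
Divisors: 1, 2, 3, 4, 6, 9, 12, 18, 23, 36, 46, 69, 92, 138, 207, 276, 414, 828.
Check each in increasing order: 349^1 ≡ 349;  349^2 ≡ 767;  349^3 ≡ 745;  349^4 ≡ 528;  349^6 ≡ 424;  349^9 ≡ 31;  349^12 ≡ 712;  349^18 ≡ 132;  349^23 ≡ 215;  349^36 ≡ 15;  349^46 ≡ 630;  349^69 ≡ 323;  349^92 ≡ 638;  349^138 ≡ 704;  349^207 ≡ 246;  349^276 ≡ 703;  349^414 ≡ 828;  349^828 ≡ 1.
Smallest exponent giving 1 is 828.

828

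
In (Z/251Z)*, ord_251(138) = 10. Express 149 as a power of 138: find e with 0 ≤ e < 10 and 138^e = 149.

8

Successive powers of 138 modulo 251:
  138^0=1  138^1=138  138^2=219  138^3=102  138^4=20  138^5=250
  138^6=113  138^7=32  138^8=149
So 138^8 ≡ 149 (mod 251), giving e = 8.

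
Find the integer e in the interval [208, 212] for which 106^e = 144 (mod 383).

Compute 106^208 mod 383 = 108, then multiply by 106 repeatedly:
  106^208=108  106^209=341  106^210=144
Found 144 at exponent 210.

210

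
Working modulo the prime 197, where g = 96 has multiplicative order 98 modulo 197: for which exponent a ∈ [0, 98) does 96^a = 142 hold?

Baby-step giant-step with m = ceil(sqrt(98)) = 10.
Baby table (96^j mod 197 for j=0..9):
  0:1  1:96  2:154  3:9  4:76  5:7  6:81  7:93
  8:63  9:138
Giant step factor: 96^(-10) ≡ 193 (mod 197).
Scan 142·193^i mod 197 for i = 0, 1, …:
  i=0: 142   i=1: 23   i=2: 105   i=3: 171
  i=4: 104   i=5: 175   i=6: 88   i=7: 42
  i=8: 29   i=9: 81
Match at i=9, j=6: a = 9·10 + 6 = 96.

96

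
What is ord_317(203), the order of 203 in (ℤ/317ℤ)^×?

4

The order of 203 must divide p − 1 = 316 = 2^2 · 79.
Divisors: 1, 2, 4, 79, 158, 316.
Check each in increasing order: 203^1 ≡ 203;  203^2 ≡ 316;  203^4 ≡ 1.
Smallest exponent giving 1 is 4.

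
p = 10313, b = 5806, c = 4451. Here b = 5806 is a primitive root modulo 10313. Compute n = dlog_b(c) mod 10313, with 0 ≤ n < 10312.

Baby-step giant-step with m = ceil(sqrt(10312)) = 102.
Baby table (5806^j mod 10313 for j=0..101):
  0:1  1:5806  2:6752  3:2399  4:6044  5:6638  6:547  7:9791
  8:1290  9:2502  10:5908  11:810  12:132  13:3230  14:4346  15:7278
  16:3707  17:9924  18:13  19:3287  20:5272  21:248  22:6381  23:3790
  24:7111  25:3527  26:6457  27:1587  28:4613  29:217  30:1716  31:738
  32:4933  33:1797  34:6939  35:5256  36:169  37:1479  38:6658  39:3224
  40:449  41:8018  42:9939  43:4599  44:1437  45:5  46:8404  47:2821
  48:1682  49:9594  50:2251  51:2735  52:7703  53:6450  54:2197  55:8914
  56:4050  57:660  58:5837  59:1104  60:5451  61:8222  62:8368  63:65
  64:6122  65:5734  66:1240  67:966  68:8637  69:4616  70:7322  71:1346
  72:7935  73:2439  74:1085  75:8580  76:3690  77:4039  78:8985  79:3756
  80:5654  81:845  82:7395  83:2351  84:5807  85:2245  86:9151  87:8443
  88:2369  89:7185  90:25  91:768  92:3792  93:8410  94:6718  95:942
  96:3362  97:7576  98:1311  99:672  100:3318  101:9937
Giant step factor: 5806^(-102) ≡ 2572 (mod 10313).
Scan 4451·2572^i mod 10313 for i = 0, 1, …:
  i=0: 4451   i=1: 542   i=2: 1769   i=3: 1835
  i=4: 6579   i=5: 7868   i=6: 2390   i=7: 532
  i=8: 6988   i=9: 7890     …   i=40: 3673
  i=41: 248
Match at i=41, j=21: n = 41·102 + 21 = 4203.

4203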